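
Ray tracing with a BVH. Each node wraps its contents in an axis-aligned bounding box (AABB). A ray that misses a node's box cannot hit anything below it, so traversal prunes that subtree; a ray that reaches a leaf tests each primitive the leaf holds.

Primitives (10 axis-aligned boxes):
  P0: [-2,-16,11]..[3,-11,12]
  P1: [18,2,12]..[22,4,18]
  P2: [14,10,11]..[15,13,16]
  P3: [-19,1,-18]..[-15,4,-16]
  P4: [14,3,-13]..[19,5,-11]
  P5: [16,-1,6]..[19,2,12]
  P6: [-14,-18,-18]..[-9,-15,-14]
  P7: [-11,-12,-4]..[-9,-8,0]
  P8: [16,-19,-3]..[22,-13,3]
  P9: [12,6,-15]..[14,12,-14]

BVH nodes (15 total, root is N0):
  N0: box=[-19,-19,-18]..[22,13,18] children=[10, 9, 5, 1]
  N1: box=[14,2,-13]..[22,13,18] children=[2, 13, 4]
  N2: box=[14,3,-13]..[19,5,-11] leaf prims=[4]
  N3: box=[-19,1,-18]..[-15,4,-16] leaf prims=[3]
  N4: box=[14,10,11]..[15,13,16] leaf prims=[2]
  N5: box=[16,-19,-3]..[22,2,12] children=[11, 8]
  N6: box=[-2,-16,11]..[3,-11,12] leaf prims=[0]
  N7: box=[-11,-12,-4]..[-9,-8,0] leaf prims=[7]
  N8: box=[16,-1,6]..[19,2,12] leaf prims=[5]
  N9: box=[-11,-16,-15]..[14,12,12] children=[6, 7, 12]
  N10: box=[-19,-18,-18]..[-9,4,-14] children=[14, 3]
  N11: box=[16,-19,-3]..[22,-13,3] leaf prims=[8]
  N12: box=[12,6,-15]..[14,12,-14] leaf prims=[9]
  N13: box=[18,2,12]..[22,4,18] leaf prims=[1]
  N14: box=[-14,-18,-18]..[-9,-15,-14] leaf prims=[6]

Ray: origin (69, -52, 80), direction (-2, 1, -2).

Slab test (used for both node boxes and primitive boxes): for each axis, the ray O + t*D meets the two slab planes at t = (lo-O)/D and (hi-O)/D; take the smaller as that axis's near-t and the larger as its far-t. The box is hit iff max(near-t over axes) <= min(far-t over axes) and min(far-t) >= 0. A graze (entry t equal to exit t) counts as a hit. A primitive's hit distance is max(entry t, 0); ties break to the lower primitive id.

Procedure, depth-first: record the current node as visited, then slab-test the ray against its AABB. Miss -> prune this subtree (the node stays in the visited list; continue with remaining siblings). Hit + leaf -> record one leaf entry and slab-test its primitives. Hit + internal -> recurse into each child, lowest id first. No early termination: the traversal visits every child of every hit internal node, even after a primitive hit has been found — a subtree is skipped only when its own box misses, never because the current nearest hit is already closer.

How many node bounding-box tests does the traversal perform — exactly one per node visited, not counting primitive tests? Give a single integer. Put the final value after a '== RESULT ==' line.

Trace the traversal:
N0 x:[47/2,44] y:[33,65] z:[31,49] -> hit [33,44], descend [1, 5, 9, 10]
  N1 x:[47/2,55/2] y:[54,65] z:[31,93/2] -> miss, prune
  N5 x:[47/2,53/2] y:[33,54] z:[34,83/2] -> miss, prune
  N9 x:[55/2,40] y:[36,64] z:[34,95/2] -> hit [36,40], descend [6, 7, 12]
    N6 x:[33,71/2] y:[36,41] z:[34,69/2] -> miss, prune
    N7 x:[39,40] y:[40,44] z:[40,42] -> hit [40,40] leaf, test {P7@t=40}
    N12 x:[55/2,57/2] y:[58,64] z:[47,95/2] -> miss, prune
  N10 x:[39,44] y:[34,56] z:[47,49] -> miss, prune

Visited [0, 1, 5, 9, 6, 7, 12, 10]. Tests: 8 box, 1 leaf. Nearest: P7.

== RESULT ==
8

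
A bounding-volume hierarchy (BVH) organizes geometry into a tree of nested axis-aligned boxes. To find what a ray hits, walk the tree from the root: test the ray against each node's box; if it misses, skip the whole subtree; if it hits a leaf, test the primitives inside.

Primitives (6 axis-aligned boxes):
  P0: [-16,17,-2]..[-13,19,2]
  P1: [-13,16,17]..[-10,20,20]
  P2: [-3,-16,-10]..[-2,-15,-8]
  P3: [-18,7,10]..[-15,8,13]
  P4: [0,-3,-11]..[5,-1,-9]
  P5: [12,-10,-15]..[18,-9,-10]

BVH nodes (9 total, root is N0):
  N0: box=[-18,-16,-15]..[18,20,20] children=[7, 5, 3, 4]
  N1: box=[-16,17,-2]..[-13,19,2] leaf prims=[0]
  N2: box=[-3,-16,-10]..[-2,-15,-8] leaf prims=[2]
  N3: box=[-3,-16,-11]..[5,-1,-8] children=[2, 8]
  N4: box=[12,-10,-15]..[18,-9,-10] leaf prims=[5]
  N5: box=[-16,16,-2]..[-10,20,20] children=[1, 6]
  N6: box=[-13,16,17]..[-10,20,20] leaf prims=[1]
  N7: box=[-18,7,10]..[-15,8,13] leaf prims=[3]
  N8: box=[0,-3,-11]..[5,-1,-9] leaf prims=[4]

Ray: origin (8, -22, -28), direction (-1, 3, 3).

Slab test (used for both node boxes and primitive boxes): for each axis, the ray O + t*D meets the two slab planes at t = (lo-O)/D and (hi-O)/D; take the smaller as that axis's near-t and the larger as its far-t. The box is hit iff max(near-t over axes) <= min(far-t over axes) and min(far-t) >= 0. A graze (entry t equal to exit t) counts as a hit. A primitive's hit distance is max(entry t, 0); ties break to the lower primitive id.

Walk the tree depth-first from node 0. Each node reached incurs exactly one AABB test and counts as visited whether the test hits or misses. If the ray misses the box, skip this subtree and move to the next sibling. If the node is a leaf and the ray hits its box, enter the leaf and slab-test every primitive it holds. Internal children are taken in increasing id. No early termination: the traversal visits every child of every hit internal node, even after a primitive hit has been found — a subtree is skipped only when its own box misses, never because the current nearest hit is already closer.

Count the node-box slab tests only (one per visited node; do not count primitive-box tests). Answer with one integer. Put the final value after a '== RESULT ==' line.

Trace the traversal:
N0 x:[-10,26] y:[2,14] z:[13/3,16] -> hit [13/3,14], descend [3, 4, 5, 7]
  N3 x:[3,11] y:[2,7] z:[17/3,20/3] -> hit [17/3,20/3], descend [2, 8]
    N2 x:[10,11] y:[2,7/3] z:[6,20/3] -> miss, prune
    N8 x:[3,8] y:[19/3,7] z:[17/3,19/3] -> hit [19/3,19/3] leaf, test {P4@t=19/3}
  N4 x:[-10,-4] y:[4,13/3] z:[13/3,6] -> miss, prune
  N5 x:[18,24] y:[38/3,14] z:[26/3,16] -> miss, prune
  N7 x:[23,26] y:[29/3,10] z:[38/3,41/3] -> miss, prune

order=[0, 3, 2, 8, 4, 5, 7]  |boxes|=7  |leaves|=1  hit=P4

== RESULT ==
7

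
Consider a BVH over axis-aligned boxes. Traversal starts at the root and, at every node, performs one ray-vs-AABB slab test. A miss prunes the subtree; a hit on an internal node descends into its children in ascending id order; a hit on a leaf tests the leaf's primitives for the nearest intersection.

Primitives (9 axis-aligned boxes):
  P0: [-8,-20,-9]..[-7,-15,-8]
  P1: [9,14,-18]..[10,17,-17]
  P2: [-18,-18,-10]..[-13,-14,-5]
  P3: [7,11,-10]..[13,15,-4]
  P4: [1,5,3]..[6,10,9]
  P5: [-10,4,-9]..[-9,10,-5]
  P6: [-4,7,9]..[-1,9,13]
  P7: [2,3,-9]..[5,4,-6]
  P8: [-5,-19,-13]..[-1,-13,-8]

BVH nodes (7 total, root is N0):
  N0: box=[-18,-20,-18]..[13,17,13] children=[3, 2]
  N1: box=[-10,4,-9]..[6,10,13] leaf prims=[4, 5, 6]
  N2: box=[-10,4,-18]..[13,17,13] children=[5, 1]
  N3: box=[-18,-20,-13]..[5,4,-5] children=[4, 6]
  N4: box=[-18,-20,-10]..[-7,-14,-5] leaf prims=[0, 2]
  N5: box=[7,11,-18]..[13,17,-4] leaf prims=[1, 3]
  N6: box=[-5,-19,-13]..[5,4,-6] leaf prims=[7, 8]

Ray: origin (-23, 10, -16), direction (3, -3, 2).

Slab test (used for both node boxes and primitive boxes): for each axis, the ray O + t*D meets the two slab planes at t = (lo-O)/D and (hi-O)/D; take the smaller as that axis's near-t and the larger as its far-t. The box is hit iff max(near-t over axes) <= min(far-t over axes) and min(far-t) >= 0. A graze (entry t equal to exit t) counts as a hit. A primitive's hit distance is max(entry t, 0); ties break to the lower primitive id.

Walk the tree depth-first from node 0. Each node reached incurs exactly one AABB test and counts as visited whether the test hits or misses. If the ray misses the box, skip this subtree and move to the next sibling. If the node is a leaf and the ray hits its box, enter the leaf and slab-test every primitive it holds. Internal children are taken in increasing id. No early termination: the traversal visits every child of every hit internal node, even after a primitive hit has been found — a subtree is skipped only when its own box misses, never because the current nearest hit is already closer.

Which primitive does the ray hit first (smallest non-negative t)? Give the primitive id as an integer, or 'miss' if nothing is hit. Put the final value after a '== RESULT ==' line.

Walk:
N0 x:[5/3,12] y:[-7/3,10] z:[-1,29/2] -> hit [5/3,10], descend [2, 3]
  N2 x:[13/3,12] y:[-7/3,2] z:[-1,29/2] -> miss, prune
  N3 x:[5/3,28/3] y:[2,10] z:[3/2,11/2] -> hit [2,11/2], descend [4, 6]
    N4 x:[5/3,16/3] y:[8,10] z:[3,11/2] -> miss, prune
    N6 x:[6,28/3] y:[2,29/3] z:[3/2,5] -> miss, prune

order=[0, 2, 3, 4, 6]  |boxes|=5  |leaves|=0  hit=miss

== RESULT ==
miss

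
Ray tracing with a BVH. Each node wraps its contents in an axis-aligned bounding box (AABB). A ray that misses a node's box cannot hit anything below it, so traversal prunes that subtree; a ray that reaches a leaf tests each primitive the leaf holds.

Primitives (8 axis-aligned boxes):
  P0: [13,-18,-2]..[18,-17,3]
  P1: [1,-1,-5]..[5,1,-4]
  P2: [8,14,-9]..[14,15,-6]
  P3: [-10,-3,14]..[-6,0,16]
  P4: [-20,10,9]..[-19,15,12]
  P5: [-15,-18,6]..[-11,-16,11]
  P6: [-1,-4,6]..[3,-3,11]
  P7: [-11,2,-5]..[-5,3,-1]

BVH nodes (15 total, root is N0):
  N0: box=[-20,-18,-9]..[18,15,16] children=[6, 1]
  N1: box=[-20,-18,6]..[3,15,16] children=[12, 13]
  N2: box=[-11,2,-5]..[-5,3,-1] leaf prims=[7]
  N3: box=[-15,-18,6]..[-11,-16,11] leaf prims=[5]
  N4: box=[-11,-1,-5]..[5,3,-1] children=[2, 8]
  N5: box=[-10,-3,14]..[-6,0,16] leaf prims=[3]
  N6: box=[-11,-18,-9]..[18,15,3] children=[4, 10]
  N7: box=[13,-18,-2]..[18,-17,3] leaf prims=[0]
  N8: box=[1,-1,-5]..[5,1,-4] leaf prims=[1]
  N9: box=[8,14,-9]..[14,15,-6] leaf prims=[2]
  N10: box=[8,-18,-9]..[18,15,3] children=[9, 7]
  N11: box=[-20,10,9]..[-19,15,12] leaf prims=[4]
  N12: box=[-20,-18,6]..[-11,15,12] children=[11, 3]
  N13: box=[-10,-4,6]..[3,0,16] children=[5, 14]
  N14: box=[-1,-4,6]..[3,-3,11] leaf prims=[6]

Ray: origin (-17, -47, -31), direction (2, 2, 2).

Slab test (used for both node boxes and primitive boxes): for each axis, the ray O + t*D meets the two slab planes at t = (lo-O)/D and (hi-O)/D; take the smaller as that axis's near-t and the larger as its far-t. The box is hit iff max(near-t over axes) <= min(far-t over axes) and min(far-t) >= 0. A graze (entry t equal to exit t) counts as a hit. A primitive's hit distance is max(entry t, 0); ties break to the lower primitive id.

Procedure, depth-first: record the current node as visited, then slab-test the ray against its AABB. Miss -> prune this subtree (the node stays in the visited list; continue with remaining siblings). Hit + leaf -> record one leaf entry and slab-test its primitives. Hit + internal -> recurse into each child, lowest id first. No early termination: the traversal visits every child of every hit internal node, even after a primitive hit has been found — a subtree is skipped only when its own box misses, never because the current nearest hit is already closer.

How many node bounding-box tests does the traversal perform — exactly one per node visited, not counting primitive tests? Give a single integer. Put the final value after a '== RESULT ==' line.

Walk:
N0 x:[-3/2,35/2] y:[29/2,31] z:[11,47/2] -> hit [29/2,35/2], descend [1, 6]
  N1 x:[-3/2,10] y:[29/2,31] z:[37/2,47/2] -> miss, prune
  N6 x:[3,35/2] y:[29/2,31] z:[11,17] -> hit [29/2,17], descend [4, 10]
    N4 x:[3,11] y:[23,25] z:[13,15] -> miss, prune
    N10 x:[25/2,35/2] y:[29/2,31] z:[11,17] -> hit [29/2,17], descend [7, 9]
      N7 x:[15,35/2] y:[29/2,15] z:[29/2,17] -> hit [15,15] leaf, test {P0@t=15}
      N9 x:[25/2,31/2] y:[61/2,31] z:[11,25/2] -> miss, prune

Summary -> nodes [0, 1, 6, 4, 10, 7, 9]; box-tests=7; leaf-entries=1; first=P0

== RESULT ==
7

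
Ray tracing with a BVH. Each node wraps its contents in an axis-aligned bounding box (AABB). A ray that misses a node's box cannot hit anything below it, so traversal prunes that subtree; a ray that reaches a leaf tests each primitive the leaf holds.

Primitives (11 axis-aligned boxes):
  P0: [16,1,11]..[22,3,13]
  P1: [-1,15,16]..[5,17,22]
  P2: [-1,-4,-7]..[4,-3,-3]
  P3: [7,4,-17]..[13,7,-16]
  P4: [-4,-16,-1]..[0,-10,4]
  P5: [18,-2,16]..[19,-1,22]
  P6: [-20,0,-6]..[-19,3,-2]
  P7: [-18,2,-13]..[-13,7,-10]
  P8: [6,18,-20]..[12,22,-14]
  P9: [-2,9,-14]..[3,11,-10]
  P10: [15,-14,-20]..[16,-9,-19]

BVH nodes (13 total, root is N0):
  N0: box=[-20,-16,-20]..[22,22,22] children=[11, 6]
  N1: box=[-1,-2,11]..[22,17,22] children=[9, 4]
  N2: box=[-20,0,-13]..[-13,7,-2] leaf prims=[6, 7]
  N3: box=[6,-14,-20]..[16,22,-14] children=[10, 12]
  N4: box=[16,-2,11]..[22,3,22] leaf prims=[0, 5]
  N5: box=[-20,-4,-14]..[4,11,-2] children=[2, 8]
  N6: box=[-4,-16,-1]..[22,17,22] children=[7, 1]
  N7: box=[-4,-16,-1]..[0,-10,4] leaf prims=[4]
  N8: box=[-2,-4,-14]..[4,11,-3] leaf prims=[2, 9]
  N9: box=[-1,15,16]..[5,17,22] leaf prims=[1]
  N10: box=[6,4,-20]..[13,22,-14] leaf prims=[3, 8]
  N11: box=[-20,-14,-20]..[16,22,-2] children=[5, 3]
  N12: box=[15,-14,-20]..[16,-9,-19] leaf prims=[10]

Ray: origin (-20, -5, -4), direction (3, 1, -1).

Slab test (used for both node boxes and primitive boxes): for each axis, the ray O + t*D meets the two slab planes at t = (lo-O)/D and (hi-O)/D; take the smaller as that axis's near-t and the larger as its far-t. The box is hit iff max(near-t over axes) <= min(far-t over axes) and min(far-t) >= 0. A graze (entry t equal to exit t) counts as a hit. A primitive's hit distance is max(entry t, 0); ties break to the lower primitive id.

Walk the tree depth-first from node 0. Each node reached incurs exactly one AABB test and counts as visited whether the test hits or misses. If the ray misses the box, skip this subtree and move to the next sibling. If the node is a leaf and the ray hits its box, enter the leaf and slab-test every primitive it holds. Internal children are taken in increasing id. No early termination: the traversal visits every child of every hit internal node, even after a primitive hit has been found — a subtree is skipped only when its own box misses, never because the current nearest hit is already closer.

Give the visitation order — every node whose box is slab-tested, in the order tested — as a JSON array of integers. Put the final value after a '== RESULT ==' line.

Trace the traversal:
N0 x:[0,14] y:[-11,27] z:[-26,16] -> hit [0,14], descend [6, 11]
  N6 x:[16/3,14] y:[-11,22] z:[-26,-3] -> miss, prune
  N11 x:[0,12] y:[-9,27] z:[-2,16] -> hit [0,12], descend [3, 5]
    N3 x:[26/3,12] y:[-9,27] z:[10,16] -> hit [10,12], descend [10, 12]
      N10 x:[26/3,11] y:[9,27] z:[10,16] -> hit [10,11] leaf, test {P3(miss), P8(miss)}
      N12 x:[35/3,12] y:[-9,-4] z:[15,16] -> miss, prune
    N5 x:[0,8] y:[1,16] z:[-2,10] -> hit [1,8], descend [2, 8]
      N2 x:[0,7/3] y:[5,12] z:[-2,9] -> miss, prune
      N8 x:[6,8] y:[1,16] z:[-1,10] -> hit [6,8] leaf, test {P2(miss), P9(miss)}

Visited [0, 6, 11, 3, 10, 12, 5, 2, 8]. Tests: 9 box, 2 leaf. Nearest: miss.

== RESULT ==
[0, 6, 11, 3, 10, 12, 5, 2, 8]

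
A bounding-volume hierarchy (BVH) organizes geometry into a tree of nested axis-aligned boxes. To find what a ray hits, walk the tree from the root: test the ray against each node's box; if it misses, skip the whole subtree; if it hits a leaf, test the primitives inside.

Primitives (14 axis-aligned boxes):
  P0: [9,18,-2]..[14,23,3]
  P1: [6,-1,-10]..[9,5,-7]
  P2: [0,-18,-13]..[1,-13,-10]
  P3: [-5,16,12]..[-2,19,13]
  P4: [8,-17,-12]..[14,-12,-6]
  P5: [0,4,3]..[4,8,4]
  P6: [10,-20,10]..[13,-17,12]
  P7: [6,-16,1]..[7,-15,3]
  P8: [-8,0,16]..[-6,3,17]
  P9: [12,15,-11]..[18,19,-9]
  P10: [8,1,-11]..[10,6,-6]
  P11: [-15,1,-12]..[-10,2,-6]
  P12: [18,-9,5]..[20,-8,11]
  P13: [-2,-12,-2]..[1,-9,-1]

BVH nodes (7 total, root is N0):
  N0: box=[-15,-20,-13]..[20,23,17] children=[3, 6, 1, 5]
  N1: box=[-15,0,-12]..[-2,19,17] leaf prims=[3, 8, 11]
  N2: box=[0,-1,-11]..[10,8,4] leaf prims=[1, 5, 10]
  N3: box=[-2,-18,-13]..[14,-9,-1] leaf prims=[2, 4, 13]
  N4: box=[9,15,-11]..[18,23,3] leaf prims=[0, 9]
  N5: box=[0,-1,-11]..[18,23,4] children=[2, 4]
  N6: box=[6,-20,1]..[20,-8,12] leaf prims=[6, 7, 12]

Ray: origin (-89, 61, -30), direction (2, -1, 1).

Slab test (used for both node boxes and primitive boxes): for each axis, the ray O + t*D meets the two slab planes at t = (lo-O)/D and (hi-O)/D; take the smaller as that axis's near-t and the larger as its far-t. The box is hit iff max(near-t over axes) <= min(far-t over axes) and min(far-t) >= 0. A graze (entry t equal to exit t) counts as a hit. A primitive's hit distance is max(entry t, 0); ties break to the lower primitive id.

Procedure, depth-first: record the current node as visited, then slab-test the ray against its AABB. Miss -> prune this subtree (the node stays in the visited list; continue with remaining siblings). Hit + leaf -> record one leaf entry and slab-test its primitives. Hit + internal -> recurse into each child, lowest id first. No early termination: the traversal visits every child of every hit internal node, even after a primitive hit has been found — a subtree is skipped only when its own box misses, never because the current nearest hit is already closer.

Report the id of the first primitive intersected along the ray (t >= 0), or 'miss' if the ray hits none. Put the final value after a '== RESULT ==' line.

Walk:
N0 x:[37,109/2] y:[38,81] z:[17,47] -> hit [38,47], descend [1, 3, 5, 6]
  N1 x:[37,87/2] y:[42,61] z:[18,47] -> hit [42,87/2] leaf, test {P3@t=42, P8(miss), P11(miss)}
  N3 x:[87/2,103/2] y:[70,79] z:[17,29] -> miss, prune
  N5 x:[89/2,107/2] y:[38,62] z:[19,34] -> miss, prune
  N6 x:[95/2,109/2] y:[69,81] z:[31,42] -> miss, prune

Visited [0, 1, 3, 5, 6]. Tests: 5 box, 1 leaf. Nearest: P3.

== RESULT ==
3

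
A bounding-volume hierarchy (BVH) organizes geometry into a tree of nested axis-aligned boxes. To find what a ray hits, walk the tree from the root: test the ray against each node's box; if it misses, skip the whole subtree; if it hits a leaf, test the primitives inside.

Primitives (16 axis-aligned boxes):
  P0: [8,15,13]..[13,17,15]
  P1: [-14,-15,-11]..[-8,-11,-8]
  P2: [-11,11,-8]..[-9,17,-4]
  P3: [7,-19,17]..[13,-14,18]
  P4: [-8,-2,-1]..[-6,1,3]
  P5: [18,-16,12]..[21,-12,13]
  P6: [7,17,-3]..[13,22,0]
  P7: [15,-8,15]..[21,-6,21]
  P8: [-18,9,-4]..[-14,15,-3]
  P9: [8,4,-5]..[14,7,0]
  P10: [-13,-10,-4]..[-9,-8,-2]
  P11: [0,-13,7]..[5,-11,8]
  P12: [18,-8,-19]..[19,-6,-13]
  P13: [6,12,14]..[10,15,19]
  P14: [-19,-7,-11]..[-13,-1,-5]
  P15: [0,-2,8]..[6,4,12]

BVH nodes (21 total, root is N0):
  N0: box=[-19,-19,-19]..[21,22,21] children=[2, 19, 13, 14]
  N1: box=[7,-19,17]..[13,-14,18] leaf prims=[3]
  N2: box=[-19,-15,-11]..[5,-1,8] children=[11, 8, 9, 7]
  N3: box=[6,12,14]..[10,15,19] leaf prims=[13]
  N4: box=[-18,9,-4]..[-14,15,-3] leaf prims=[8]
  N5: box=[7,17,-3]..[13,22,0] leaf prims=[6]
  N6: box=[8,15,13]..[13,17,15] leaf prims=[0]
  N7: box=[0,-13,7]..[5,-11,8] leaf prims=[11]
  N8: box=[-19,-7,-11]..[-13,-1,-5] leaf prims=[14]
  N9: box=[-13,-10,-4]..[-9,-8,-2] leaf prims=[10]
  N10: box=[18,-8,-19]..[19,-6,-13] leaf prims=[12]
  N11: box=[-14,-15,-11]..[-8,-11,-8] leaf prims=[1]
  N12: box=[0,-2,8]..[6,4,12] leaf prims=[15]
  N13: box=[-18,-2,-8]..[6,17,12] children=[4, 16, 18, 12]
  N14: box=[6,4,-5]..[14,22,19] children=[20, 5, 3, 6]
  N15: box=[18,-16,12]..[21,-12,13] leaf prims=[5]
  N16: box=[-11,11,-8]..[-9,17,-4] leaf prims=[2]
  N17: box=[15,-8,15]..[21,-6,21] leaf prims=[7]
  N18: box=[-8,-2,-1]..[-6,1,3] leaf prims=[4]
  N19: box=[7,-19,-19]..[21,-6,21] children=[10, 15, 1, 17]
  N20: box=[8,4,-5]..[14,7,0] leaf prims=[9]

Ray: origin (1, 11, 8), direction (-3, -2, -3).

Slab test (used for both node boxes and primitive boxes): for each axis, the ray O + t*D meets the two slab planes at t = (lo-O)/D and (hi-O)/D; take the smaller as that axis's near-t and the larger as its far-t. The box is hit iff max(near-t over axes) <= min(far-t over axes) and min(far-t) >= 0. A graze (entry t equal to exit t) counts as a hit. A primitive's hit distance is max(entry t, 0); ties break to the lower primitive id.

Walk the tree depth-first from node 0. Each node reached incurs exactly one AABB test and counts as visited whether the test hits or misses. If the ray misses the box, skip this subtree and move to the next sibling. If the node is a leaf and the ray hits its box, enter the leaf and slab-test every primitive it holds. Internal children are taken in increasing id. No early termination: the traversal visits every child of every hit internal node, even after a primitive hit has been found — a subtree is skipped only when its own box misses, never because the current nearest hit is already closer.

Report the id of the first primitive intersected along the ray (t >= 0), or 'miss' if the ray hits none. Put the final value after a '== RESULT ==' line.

Trace the traversal:
N0 x:[-20/3,20/3] y:[-11/2,15] z:[-13/3,9] -> hit [-13/3,20/3], descend [2, 13, 14, 19]
  N2 x:[-4/3,20/3] y:[6,13] z:[0,19/3] -> hit [6,19/3], descend [7, 8, 9, 11]
    N7 x:[-4/3,1/3] y:[11,12] z:[0,1/3] -> miss, prune
    N8 x:[14/3,20/3] y:[6,9] z:[13/3,19/3] -> hit [6,19/3] leaf, test {P14@t=6}
    N9 x:[10/3,14/3] y:[19/2,21/2] z:[10/3,4] -> miss, prune
    N11 x:[3,5] y:[11,13] z:[16/3,19/3] -> miss, prune
  N13 x:[-5/3,19/3] y:[-3,13/2] z:[-4/3,16/3] -> hit [-4/3,16/3], descend [4, 12, 16, 18]
    N4 x:[5,19/3] y:[-2,1] z:[11/3,4] -> miss, prune
    N12 x:[-5/3,1/3] y:[7/2,13/2] z:[-4/3,0] -> miss, prune
    N16 x:[10/3,4] y:[-3,0] z:[4,16/3] -> miss, prune
    N18 x:[7/3,3] y:[5,13/2] z:[5/3,3] -> miss, prune
  N14 x:[-13/3,-5/3] y:[-11/2,7/2] z:[-11/3,13/3] -> miss, prune
  N19 x:[-20/3,-2] y:[17/2,15] z:[-13/3,9] -> miss, prune

Visited [0, 2, 7, 8, 9, 11, 13, 4, 12, 16, 18, 14, 19]. Tests: 13 box, 1 leaf. Nearest: P14.

== RESULT ==
14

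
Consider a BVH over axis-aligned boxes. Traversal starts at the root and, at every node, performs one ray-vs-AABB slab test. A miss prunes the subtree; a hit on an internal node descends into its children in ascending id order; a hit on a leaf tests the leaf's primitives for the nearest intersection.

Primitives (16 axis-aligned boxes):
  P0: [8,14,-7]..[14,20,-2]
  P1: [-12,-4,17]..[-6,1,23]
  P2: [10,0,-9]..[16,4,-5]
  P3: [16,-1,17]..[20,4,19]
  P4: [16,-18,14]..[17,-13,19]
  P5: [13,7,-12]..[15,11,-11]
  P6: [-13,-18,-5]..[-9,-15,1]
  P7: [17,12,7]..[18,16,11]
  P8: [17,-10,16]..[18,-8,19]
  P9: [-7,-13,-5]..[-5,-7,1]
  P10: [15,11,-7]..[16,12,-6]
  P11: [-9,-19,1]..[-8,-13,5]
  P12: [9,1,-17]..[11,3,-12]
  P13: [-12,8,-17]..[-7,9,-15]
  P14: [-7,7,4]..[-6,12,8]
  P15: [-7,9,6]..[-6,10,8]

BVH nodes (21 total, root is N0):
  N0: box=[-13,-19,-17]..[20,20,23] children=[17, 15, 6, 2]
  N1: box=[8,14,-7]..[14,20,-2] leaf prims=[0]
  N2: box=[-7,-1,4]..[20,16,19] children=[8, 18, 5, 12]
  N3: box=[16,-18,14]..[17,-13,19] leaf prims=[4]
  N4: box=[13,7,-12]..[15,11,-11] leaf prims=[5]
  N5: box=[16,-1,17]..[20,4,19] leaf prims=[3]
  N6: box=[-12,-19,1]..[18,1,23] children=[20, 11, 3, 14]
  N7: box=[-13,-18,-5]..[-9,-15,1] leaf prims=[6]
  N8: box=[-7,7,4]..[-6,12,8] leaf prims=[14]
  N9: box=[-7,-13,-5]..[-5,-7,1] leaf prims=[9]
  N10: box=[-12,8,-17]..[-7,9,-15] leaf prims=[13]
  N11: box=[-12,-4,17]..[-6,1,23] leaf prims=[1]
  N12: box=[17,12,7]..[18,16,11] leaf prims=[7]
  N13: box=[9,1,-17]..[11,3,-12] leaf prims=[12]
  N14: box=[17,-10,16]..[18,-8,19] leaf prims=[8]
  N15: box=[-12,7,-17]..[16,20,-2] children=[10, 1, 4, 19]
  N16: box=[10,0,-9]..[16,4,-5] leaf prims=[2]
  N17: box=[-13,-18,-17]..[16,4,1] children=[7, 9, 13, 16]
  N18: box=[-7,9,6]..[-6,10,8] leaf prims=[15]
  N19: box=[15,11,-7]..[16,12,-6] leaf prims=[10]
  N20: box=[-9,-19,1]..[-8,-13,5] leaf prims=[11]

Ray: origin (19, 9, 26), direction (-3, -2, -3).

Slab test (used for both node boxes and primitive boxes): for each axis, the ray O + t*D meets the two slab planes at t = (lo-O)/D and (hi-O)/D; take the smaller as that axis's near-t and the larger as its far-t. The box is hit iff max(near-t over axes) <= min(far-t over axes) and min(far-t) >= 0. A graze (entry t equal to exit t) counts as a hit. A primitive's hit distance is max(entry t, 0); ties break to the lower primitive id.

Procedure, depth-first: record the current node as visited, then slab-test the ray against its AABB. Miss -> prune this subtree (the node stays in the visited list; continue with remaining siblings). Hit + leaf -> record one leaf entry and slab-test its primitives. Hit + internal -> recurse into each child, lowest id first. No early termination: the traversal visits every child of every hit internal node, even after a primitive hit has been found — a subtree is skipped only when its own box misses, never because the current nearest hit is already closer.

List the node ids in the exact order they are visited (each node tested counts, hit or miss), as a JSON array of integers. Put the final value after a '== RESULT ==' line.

Trace the traversal:
N0 x:[-1/3,32/3] y:[-11/2,14] z:[1,43/3] -> hit [1,32/3], descend [2, 6, 15, 17]
  N2 x:[-1/3,26/3] y:[-7/2,5] z:[7/3,22/3] -> hit [7/3,5], descend [5, 8, 12, 18]
    N5 x:[-1/3,1] y:[5/2,5] z:[7/3,3] -> miss, prune
    N8 x:[25/3,26/3] y:[-3/2,1] z:[6,22/3] -> miss, prune
    N12 x:[1/3,2/3] y:[-7/2,-3/2] z:[5,19/3] -> miss, prune
    N18 x:[25/3,26/3] y:[-1/2,0] z:[6,20/3] -> miss, prune
  N6 x:[1/3,31/3] y:[4,14] z:[1,25/3] -> hit [4,25/3], descend [3, 11, 14, 20]
    N3 x:[2/3,1] y:[11,27/2] z:[7/3,4] -> miss, prune
    N11 x:[25/3,31/3] y:[4,13/2] z:[1,3] -> miss, prune
    N14 x:[1/3,2/3] y:[17/2,19/2] z:[7/3,10/3] -> miss, prune
    N20 x:[9,28/3] y:[11,14] z:[7,25/3] -> miss, prune
  N15 x:[1,31/3] y:[-11/2,1] z:[28/3,43/3] -> miss, prune
  N17 x:[1,32/3] y:[5/2,27/2] z:[25/3,43/3] -> hit [25/3,32/3], descend [7, 9, 13, 16]
    N7 x:[28/3,32/3] y:[12,27/2] z:[25/3,31/3] -> miss, prune
    N9 x:[8,26/3] y:[8,11] z:[25/3,31/3] -> hit [25/3,26/3] leaf, test {P9@t=25/3}
    N13 x:[8/3,10/3] y:[3,4] z:[38/3,43/3] -> miss, prune
    N16 x:[1,3] y:[5/2,9/2] z:[31/3,35/3] -> miss, prune

17 AABB tests over nodes [0, 2, 5, 8, 12, 18, 6, 3, 11, 14, 20, 15, 17, 7, 9, 13, 16]; 1 leaf entered; closest P9.

== RESULT ==
[0, 2, 5, 8, 12, 18, 6, 3, 11, 14, 20, 15, 17, 7, 9, 13, 16]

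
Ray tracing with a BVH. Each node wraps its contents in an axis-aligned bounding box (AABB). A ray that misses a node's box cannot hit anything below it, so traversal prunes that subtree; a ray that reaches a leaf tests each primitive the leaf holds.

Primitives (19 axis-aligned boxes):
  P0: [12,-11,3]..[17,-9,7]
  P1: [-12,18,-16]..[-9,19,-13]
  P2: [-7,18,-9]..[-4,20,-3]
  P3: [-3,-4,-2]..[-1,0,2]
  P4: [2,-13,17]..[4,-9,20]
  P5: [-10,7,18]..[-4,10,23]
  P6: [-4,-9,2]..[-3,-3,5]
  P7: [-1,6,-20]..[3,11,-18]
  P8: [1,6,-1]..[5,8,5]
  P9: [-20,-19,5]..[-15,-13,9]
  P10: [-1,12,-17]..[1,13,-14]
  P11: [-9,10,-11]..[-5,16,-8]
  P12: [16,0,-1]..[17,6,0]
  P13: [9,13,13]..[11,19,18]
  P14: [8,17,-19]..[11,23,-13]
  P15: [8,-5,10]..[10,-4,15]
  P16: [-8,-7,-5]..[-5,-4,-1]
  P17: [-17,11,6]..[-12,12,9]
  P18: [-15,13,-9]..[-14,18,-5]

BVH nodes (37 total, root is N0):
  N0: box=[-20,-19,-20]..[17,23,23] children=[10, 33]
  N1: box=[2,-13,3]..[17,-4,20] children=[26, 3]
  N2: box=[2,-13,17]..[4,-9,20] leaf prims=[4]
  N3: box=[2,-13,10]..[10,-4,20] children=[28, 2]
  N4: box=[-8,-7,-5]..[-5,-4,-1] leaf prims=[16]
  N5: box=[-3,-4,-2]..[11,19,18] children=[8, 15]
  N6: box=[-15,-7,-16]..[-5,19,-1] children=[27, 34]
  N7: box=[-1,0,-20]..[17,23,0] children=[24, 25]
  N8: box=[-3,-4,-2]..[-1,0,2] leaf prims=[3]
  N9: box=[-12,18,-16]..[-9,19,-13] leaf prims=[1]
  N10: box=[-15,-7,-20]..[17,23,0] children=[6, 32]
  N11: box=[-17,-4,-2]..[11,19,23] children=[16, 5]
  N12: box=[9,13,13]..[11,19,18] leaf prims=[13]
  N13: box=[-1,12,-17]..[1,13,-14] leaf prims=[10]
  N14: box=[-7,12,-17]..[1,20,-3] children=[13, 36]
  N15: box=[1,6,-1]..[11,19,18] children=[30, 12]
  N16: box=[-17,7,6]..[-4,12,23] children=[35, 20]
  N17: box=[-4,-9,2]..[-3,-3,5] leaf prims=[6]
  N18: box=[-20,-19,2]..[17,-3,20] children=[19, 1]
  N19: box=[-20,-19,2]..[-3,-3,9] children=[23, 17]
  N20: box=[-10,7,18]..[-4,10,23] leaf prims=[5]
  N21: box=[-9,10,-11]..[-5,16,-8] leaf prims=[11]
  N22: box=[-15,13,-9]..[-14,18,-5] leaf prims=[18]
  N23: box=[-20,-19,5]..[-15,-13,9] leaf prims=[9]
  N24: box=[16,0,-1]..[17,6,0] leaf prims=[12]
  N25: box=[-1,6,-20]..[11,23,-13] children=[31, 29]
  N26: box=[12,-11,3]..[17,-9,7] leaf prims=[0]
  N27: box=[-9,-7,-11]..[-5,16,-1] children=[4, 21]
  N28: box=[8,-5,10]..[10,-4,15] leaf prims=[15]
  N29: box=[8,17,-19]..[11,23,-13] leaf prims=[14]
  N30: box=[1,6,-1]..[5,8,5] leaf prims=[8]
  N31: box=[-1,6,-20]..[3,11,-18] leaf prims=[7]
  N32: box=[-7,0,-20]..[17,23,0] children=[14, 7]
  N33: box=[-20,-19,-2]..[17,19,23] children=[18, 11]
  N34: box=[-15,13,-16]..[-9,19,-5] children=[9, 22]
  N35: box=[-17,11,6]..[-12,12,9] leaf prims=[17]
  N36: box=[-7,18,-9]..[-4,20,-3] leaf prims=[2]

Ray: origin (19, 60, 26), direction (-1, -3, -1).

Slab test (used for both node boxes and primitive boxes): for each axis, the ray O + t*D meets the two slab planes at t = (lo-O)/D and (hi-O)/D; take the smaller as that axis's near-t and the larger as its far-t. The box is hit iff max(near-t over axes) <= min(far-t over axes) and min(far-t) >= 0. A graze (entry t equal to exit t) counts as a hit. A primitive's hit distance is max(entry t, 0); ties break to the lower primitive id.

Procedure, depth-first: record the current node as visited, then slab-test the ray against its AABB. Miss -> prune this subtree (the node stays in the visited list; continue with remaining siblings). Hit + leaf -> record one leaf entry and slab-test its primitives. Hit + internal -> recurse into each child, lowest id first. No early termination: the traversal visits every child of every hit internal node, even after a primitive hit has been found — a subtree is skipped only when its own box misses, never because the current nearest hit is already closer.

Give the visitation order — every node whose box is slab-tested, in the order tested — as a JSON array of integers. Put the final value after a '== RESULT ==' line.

Trace the traversal:
N0 x:[2,39] y:[37/3,79/3] z:[3,46] -> hit [37/3,79/3], descend [10, 33]
  N10 x:[2,34] y:[37/3,67/3] z:[26,46] -> miss, prune
  N33 x:[2,39] y:[41/3,79/3] z:[3,28] -> hit [41/3,79/3], descend [11, 18]
    N11 x:[8,36] y:[41/3,64/3] z:[3,28] -> hit [41/3,64/3], descend [5, 16]
      N5 x:[8,22] y:[41/3,64/3] z:[8,28] -> hit [41/3,64/3], descend [8, 15]
        N8 x:[20,22] y:[20,64/3] z:[24,28] -> miss, prune
        N15 x:[8,18] y:[41/3,18] z:[8,27] -> hit [41/3,18], descend [12, 30]
          N12 x:[8,10] y:[41/3,47/3] z:[8,13] -> miss, prune
          N30 x:[14,18] y:[52/3,18] z:[21,27] -> miss, prune
      N16 x:[23,36] y:[16,53/3] z:[3,20] -> miss, prune
    N18 x:[2,39] y:[21,79/3] z:[6,24] -> hit [21,24], descend [1, 19]
      N1 x:[2,17] y:[64/3,73/3] z:[6,23] -> miss, prune
      N19 x:[22,39] y:[21,79/3] z:[17,24] -> hit [22,24], descend [17, 23]
        N17 x:[22,23] y:[21,23] z:[21,24] -> hit [22,23] leaf, test {P6@t=22}
        N23 x:[34,39] y:[73/3,79/3] z:[17,21] -> miss, prune

Visited [0, 10, 33, 11, 5, 8, 15, 12, 30, 16, 18, 1, 19, 17, 23]. Tests: 15 box, 1 leaf. Nearest: P6.

== RESULT ==
[0, 10, 33, 11, 5, 8, 15, 12, 30, 16, 18, 1, 19, 17, 23]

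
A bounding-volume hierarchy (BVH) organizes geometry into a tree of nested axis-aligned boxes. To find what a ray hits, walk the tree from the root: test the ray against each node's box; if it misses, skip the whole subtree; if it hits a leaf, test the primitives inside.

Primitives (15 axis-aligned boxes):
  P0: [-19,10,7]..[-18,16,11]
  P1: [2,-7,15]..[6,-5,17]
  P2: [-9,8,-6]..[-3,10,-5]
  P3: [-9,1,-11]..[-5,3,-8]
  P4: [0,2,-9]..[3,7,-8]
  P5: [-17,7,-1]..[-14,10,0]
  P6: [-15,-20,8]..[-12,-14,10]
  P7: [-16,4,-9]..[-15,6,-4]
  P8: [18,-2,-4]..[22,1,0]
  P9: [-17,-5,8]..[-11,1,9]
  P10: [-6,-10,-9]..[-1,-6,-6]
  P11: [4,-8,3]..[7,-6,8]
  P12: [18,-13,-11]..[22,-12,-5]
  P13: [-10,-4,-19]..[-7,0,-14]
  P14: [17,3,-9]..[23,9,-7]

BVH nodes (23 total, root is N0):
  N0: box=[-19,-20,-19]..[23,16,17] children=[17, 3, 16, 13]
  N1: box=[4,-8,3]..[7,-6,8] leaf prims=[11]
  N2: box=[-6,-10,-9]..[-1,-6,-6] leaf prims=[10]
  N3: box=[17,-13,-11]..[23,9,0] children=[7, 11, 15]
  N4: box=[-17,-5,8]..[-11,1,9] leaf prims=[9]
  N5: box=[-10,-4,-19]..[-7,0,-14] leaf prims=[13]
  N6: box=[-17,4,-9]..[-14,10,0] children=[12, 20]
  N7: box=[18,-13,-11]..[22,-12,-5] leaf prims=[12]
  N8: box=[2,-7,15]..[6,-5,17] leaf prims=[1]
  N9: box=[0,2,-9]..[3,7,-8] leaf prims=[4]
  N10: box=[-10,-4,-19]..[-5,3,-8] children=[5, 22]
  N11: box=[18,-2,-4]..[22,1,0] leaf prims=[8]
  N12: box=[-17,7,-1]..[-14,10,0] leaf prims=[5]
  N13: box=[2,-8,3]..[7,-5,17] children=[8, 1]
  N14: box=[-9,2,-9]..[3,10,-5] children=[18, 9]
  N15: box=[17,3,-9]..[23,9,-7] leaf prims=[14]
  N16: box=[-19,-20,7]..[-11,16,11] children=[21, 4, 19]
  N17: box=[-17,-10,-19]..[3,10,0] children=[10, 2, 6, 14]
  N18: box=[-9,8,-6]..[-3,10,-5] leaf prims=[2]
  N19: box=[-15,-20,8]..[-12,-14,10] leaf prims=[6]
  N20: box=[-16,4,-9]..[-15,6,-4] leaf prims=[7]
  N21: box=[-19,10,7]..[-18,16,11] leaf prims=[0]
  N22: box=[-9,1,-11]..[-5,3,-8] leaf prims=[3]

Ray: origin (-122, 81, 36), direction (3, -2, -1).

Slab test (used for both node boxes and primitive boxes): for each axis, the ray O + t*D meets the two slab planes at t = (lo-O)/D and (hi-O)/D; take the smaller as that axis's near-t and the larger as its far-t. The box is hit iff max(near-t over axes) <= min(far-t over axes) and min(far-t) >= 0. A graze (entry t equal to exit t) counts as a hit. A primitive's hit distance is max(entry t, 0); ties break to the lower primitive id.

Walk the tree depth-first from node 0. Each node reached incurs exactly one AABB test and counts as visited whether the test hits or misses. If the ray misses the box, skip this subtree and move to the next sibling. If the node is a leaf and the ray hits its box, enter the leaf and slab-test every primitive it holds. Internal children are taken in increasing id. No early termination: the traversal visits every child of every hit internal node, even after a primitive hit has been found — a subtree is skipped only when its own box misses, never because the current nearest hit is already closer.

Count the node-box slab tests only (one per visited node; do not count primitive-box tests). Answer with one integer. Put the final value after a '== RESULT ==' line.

Walk:
N0 x:[103/3,145/3] y:[65/2,101/2] z:[19,55] -> hit [103/3,145/3], descend [3, 13, 16, 17]
  N3 x:[139/3,145/3] y:[36,47] z:[36,47] -> hit [139/3,47], descend [7, 11, 15]
    N7 x:[140/3,48] y:[93/2,47] z:[41,47] -> hit [140/3,47] leaf, test {P12@t=140/3}
    N11 x:[140/3,48] y:[40,83/2] z:[36,40] -> miss, prune
    N15 x:[139/3,145/3] y:[36,39] z:[43,45] -> miss, prune
  N13 x:[124/3,43] y:[43,89/2] z:[19,33] -> miss, prune
  N16 x:[103/3,37] y:[65/2,101/2] z:[25,29] -> miss, prune
  N17 x:[35,125/3] y:[71/2,91/2] z:[36,55] -> hit [36,125/3], descend [2, 6, 10, 14]
    N2 x:[116/3,121/3] y:[87/2,91/2] z:[42,45] -> miss, prune
    N6 x:[35,36] y:[71/2,77/2] z:[36,45] -> hit [36,36], descend [12, 20]
      N12 x:[35,36] y:[71/2,37] z:[36,37] -> hit [36,36] leaf, test {P5@t=36}
      N20 x:[106/3,107/3] y:[75/2,77/2] z:[40,45] -> miss, prune
    N10 x:[112/3,39] y:[39,85/2] z:[44,55] -> miss, prune
    N14 x:[113/3,125/3] y:[71/2,79/2] z:[41,45] -> miss, prune

Summary -> nodes [0, 3, 7, 11, 15, 13, 16, 17, 2, 6, 12, 20, 10, 14]; box-tests=14; leaf-entries=2; first=P5

== RESULT ==
14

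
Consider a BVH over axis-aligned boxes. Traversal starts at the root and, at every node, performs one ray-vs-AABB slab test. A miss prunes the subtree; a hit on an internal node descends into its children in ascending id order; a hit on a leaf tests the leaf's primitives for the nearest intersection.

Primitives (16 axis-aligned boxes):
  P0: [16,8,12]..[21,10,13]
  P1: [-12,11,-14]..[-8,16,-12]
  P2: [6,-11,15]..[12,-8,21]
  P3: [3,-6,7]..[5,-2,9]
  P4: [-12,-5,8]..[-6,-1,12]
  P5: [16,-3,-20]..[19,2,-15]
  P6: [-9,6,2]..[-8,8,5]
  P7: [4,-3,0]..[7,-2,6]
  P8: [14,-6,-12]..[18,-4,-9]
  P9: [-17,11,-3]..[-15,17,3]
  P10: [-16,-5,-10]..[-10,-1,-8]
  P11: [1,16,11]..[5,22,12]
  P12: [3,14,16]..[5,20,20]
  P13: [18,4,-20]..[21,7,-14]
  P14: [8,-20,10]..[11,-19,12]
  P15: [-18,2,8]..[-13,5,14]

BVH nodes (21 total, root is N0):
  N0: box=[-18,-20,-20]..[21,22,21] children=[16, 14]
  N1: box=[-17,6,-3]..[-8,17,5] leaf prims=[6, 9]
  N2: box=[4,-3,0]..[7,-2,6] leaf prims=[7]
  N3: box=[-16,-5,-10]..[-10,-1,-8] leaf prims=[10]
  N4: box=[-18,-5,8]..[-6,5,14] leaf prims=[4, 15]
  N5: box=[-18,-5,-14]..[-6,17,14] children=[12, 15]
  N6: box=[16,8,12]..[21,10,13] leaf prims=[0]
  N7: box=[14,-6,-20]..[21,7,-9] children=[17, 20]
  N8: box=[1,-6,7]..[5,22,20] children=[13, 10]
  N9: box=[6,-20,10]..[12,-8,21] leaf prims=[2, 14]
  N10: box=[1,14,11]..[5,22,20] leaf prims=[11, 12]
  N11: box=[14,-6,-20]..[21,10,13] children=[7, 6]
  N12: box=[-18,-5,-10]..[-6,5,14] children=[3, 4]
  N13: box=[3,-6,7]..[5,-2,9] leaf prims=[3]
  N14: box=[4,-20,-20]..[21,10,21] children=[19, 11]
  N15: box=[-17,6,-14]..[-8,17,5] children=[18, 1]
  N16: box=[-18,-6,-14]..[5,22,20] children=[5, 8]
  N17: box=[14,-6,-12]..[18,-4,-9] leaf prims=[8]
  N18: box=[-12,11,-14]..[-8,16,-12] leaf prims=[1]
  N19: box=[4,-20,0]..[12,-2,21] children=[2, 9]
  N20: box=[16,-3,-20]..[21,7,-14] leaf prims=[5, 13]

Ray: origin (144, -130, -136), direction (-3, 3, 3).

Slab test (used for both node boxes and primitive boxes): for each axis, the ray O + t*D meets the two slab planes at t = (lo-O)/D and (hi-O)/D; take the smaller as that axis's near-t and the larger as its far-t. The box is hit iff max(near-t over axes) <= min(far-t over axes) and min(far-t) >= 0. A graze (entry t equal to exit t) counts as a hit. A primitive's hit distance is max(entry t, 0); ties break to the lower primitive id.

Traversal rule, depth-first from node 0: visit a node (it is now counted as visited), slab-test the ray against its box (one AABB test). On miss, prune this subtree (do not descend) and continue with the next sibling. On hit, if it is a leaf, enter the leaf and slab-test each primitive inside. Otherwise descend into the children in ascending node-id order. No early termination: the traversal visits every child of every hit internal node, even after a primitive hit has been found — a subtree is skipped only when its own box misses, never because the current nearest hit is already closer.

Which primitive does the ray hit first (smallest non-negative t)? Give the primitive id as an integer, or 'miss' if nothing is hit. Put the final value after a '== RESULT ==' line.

Walk:
N0 x:[41,54] y:[110/3,152/3] z:[116/3,157/3] -> hit [41,152/3], descend [14, 16]
  N14 x:[41,140/3] y:[110/3,140/3] z:[116/3,157/3] -> hit [41,140/3], descend [11, 19]
    N11 x:[41,130/3] y:[124/3,140/3] z:[116/3,149/3] -> hit [124/3,130/3], descend [6, 7]
      N6 x:[41,128/3] y:[46,140/3] z:[148/3,149/3] -> miss, prune
      N7 x:[41,130/3] y:[124/3,137/3] z:[116/3,127/3] -> hit [124/3,127/3], descend [17, 20]
        N17 x:[42,130/3] y:[124/3,42] z:[124/3,127/3] -> hit [42,42] leaf, test {P8@t=42}
        N20 x:[41,128/3] y:[127/3,137/3] z:[116/3,122/3] -> miss, prune
    N19 x:[44,140/3] y:[110/3,128/3] z:[136/3,157/3] -> miss, prune
  N16 x:[139/3,54] y:[124/3,152/3] z:[122/3,52] -> hit [139/3,152/3], descend [5, 8]
    N5 x:[50,54] y:[125/3,49] z:[122/3,50] -> miss, prune
    N8 x:[139/3,143/3] y:[124/3,152/3] z:[143/3,52] -> hit [143/3,143/3], descend [10, 13]
      N10 x:[139/3,143/3] y:[48,152/3] z:[49,52] -> miss, prune
      N13 x:[139/3,47] y:[124/3,128/3] z:[143/3,145/3] -> miss, prune

order=[0, 14, 11, 6, 7, 17, 20, 19, 16, 5, 8, 10, 13]  |boxes|=13  |leaves|=1  hit=P8

== RESULT ==
8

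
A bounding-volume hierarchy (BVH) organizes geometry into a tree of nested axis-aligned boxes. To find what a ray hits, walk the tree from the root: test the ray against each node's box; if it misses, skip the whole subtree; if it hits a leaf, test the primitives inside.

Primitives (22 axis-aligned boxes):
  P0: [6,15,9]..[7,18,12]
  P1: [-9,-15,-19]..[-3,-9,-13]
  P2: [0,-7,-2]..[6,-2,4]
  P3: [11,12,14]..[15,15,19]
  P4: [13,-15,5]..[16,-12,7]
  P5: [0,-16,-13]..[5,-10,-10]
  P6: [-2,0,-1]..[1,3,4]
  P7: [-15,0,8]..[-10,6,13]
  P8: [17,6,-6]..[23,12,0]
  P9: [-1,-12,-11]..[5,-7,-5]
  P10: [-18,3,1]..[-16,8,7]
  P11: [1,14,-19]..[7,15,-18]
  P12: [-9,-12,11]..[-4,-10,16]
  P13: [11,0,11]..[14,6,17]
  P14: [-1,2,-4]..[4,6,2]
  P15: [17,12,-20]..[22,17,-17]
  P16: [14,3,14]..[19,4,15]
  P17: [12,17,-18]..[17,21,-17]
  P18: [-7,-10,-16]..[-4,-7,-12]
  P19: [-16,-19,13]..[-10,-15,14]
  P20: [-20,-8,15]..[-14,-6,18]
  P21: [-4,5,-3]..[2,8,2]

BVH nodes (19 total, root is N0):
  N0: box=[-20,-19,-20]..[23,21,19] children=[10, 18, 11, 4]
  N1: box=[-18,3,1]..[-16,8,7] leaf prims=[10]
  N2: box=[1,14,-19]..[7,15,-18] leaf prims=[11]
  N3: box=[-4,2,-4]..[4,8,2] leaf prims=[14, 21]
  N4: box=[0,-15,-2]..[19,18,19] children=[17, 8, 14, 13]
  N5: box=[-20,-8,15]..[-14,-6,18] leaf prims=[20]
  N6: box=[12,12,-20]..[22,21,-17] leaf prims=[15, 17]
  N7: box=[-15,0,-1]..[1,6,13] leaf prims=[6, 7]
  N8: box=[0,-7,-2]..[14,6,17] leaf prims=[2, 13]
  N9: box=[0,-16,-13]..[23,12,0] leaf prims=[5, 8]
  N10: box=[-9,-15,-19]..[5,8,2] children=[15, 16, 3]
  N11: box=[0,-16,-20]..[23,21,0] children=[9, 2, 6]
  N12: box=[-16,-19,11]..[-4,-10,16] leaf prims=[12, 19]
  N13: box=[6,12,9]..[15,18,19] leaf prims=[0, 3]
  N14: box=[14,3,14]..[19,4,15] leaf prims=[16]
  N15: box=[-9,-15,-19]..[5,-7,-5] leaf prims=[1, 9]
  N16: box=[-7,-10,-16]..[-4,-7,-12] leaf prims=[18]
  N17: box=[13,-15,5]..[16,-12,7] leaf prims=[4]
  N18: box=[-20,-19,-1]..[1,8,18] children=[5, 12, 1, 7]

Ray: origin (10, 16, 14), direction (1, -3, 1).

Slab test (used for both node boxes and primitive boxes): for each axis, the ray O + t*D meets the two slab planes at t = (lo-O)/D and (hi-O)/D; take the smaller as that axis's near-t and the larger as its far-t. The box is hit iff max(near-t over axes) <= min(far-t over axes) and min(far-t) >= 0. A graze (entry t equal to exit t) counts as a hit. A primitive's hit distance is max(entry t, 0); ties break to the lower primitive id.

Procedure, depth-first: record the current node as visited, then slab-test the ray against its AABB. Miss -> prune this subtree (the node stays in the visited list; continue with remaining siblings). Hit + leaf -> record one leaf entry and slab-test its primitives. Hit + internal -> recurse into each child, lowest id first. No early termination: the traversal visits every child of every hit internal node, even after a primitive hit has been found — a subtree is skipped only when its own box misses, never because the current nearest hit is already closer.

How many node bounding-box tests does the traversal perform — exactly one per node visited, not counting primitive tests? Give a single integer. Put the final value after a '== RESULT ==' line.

Traverse from the root:
N0 x:[-30,13] y:[-5/3,35/3] z:[-34,5] -> hit [-5/3,5], descend [4, 10, 11, 18]
  N4 x:[-10,9] y:[-2/3,31/3] z:[-16,5] -> hit [-2/3,5], descend [8, 13, 14, 17]
    N8 x:[-10,4] y:[10/3,23/3] z:[-16,3] -> miss, prune
    N13 x:[-4,5] y:[-2/3,4/3] z:[-5,5] -> hit [-2/3,4/3] leaf, test {P0(miss), P3@t=1}
    N14 x:[4,9] y:[4,13/3] z:[0,1] -> miss, prune
    N17 x:[3,6] y:[28/3,31/3] z:[-9,-7] -> miss, prune
  N10 x:[-19,-5] y:[8/3,31/3] z:[-33,-12] -> miss, prune
  N11 x:[-10,13] y:[-5/3,32/3] z:[-34,-14] -> miss, prune
  N18 x:[-30,-9] y:[8/3,35/3] z:[-15,4] -> miss, prune

9 AABB tests over nodes [0, 4, 8, 13, 14, 17, 10, 11, 18]; 1 leaf entered; closest P3.

== RESULT ==
9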